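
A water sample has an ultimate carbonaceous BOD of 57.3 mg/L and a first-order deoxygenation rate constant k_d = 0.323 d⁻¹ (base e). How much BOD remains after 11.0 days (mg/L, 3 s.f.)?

L_t = L₀ e^(−k_d t) = 57.3 × e^(−0.323×11.0) = 57.3 × 0.02864 = 1.641 mg/L.

L ≈ 1.64 mg/L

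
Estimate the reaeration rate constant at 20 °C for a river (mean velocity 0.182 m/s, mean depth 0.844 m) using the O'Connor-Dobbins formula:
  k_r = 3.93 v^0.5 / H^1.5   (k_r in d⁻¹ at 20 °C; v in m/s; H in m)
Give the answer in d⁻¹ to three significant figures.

k_r ≈ 2.16 d⁻¹

k_r = 3.93 × 0.182^0.5 / 0.844^1.5 = 3.93 × 0.4266 / 0.7754 = 2.162 d⁻¹.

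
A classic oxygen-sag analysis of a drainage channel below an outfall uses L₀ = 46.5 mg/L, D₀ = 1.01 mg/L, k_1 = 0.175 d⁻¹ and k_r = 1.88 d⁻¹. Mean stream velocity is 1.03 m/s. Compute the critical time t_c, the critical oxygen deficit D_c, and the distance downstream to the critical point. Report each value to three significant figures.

With k_r/k_1 = 10.74 and 1 − D₀(k_r−k_1)/(k_1 L₀) = 0.7884,
t_c = ln(10.74 × 0.7884) / (1.88 − 0.175) = ln(8.469) / 1.705 = 2.136/1.705 = 1.253 d.
D_c = (k_1/k_r) L₀ e^(−k_1 t_c) = (0.175/1.88) × 46.5 × e^(−0.175×1.253) = 0.09309 × 46.5 × 0.8031 = 3.476 mg/L.
x_c = v t_c = 1.03 m/s × 1.253 d × 86400 s/d = 111500 m ≈ 112 km.

t_c ≈ 1.25 d; D_c ≈ 3.48 mg/L; x_c ≈ 112 km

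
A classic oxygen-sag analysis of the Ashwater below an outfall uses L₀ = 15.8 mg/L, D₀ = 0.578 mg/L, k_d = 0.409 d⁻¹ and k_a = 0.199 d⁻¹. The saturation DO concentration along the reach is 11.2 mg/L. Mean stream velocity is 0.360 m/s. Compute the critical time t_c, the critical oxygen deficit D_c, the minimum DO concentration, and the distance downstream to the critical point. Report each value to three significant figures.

t_c ≈ 3.34 d; D_c ≈ 8.28 mg/L; min DO ≈ 2.92 mg/L; x_c ≈ 104 km

With k_a/k_d = 0.4866 and 1 − D₀(k_a−k_d)/(k_d L₀) = 1.019,
t_c = ln(0.4866 × 1.019) / (0.199 − 0.409) = ln(0.4957) / -0.2100 = -0.7018/-0.2100 = 3.342 d.
D_c = (k_d/k_a) L₀ e^(−k_d t_c) = (0.409/0.199) × 15.8 × e^(−0.409×3.342) = 2.055 × 15.8 × 0.2549 = 8.278 mg/L.
Minimum DO = C_s − D_c = 11.2 − 8.278 = 2.922 mg/L.
x_c = v t_c = 0.360 m/s × 3.342 d × 86400 s/d = 103900 m ≈ 104 km.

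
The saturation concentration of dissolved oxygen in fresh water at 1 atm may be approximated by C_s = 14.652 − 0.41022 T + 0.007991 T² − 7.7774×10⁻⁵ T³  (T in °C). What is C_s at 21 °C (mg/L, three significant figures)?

C_s ≈ 8.84 mg/L

C_s = 14.652 − 0.41022×21 + 0.007991×21² − 7.7774×10⁻⁵×21³ = 8.841 mg/L.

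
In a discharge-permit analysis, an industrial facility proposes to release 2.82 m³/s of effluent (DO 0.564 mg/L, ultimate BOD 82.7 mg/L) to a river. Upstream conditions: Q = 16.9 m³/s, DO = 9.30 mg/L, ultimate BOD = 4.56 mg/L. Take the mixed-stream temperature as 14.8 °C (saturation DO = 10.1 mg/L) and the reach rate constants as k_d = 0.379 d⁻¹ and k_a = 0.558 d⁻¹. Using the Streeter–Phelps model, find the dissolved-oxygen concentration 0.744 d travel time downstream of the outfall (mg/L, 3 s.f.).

Mixed DO = (16.9×9.30 + 2.82×0.564)/(16.9+2.82) = 158.8/19.72 = 8.051 mg/L.
Mixed L₀ = (16.9×4.56 + 2.82×82.7)/(19.72) = 310.3/19.72 = 15.73 mg/L.
Initial deficit D₀ = C_s − DO₀ = 10.1 − 8.051 = 2.049 mg/L.
D(0.744) = [0.379×15.73/(0.558−0.379)](e^(−0.379×0.744) − e^(−0.558×0.744)) + 2.049 e^(−0.558×0.744)
= 33.31 × (0.7543 − 0.6602) + 2.049 × 0.6602 = 4.486 mg/L.
DO = 10.1 − 4.486 = 5.614 mg/L.

DO ≈ 5.61 mg/L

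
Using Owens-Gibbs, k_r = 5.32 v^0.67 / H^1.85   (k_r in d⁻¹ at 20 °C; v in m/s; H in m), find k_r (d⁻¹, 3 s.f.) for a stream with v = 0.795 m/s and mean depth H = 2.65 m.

k_r = 5.32 × 0.795^0.67 / 2.65^1.85 = 5.32 × 0.8575 / 6.067 = 0.7519 d⁻¹.

k_r ≈ 0.752 d⁻¹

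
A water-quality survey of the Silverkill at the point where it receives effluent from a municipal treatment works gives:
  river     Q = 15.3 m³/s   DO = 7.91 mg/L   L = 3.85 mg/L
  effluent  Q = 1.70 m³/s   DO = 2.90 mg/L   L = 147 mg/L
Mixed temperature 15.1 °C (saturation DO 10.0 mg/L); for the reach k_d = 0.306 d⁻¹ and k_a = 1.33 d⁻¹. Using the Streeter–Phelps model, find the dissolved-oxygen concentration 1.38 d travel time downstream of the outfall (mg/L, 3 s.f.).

Mixed DO = (15.3×7.91 + 1.70×2.90)/(15.3+1.70) = 126.0/17.00 = 7.409 mg/L.
Mixed L₀ = (15.3×3.85 + 1.70×147)/(17.00) = 308.8/17.00 = 18.16 mg/L.
Initial deficit D₀ = C_s − DO₀ = 10.0 − 7.409 = 2.591 mg/L.
D(1.38) = [0.306×18.16/(1.33−0.306)](e^(−0.306×1.38) − e^(−1.33×1.38)) + 2.591 e^(−1.33×1.38)
= 5.428 × (0.6556 − 0.1595) + 2.591 × 0.1595 = 3.106 mg/L.
DO = 10.0 − 3.106 = 6.894 mg/L.

DO ≈ 6.89 mg/L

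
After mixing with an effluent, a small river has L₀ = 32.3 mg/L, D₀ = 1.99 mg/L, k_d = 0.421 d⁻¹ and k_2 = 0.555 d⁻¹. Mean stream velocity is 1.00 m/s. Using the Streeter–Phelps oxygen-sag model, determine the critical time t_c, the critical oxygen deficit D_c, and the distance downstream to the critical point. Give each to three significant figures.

t_c ≈ 1.91 d; D_c ≈ 10.9 mg/L; x_c ≈ 165 km

t_c = [1/(k_2−k_d)] ln[(k_2/k_d)(1 − D₀(k_2−k_d)/(k_d L₀))]
= [1/(0.555−0.421)] ln[(0.555/0.421)(1 − 1.99×0.1340/(0.421×32.3))]
= (1/0.1340) ln[1.318 × 0.9804] = 7.463 × ln(1.292) = 7.463 × 0.2565 = 1.914 d.
D_c = (k_d/k_2) L₀ e^(−k_d t_c) = (0.421/0.555) × 32.3 × e^(−0.421×1.914) = 0.7586 × 32.3 × 0.4467 = 10.94 mg/L.
x_c = v t_c = 1.00 m/s × 1.914 d × 86400 s/d = 165400 m ≈ 165 km.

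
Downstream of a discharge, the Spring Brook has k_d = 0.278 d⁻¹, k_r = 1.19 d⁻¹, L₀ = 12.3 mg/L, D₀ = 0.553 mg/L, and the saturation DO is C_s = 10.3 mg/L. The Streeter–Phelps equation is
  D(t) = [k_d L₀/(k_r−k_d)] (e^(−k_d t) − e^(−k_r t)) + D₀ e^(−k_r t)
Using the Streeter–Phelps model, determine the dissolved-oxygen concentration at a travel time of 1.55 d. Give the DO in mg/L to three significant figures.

k_d L₀/(k_r−k_d) = 0.278×12.3/(1.19−0.278) = 3.419/0.9120 = 3.749 mg/L.
e^(−k_d t) = e^(−0.278×1.550) = 0.6499; e^(−k_r t) = e^(−1.19×1.550) = 0.1581.
D = 3.749 × (0.6499 − 0.1581) + 0.553 × 0.1581 = 1.844 + 0.08743 = 1.931 mg/L.
DO = C_s − D = 10.3 − 1.931 = 8.369 mg/L.

DO ≈ 8.37 mg/L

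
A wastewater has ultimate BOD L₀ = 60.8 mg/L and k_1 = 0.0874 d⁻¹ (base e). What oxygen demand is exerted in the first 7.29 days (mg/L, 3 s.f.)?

y_t = L₀(1 − e^(−k_1 t)) = 60.8 × (1 − e^(−0.0874×7.29))
= 60.8 × (1 − 0.5288) = 60.8 × 0.4712 = 28.65 mg/L.

y ≈ 28.6 mg/L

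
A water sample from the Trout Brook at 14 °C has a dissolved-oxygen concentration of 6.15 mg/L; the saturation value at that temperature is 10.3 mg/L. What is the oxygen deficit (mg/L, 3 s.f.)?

D = C_s − C = 10.3 − 6.15 = 4.15 mg/L.

D ≈ 4.15 mg/L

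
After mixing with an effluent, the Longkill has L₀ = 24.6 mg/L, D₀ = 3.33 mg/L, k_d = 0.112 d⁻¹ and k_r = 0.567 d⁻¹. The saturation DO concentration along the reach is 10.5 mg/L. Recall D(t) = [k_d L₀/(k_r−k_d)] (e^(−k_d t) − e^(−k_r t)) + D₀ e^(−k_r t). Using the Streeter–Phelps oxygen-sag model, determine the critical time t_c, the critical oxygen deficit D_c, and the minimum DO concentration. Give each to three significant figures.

t_c ≈ 1.81 d; D_c ≈ 3.97 mg/L; min DO ≈ 6.53 mg/L

With k_r/k_d = 5.062 and 1 − D₀(k_r−k_d)/(k_d L₀) = 0.4501,
t_c = ln(5.062 × 0.4501) / (0.567 − 0.112) = ln(2.279) / 0.4550 = 0.8235/0.4550 = 1.810 d.
D_c = (k_d/k_r) L₀ e^(−k_d t_c) = (0.112/0.567) × 24.6 × e^(−0.112×1.810) = 0.1975 × 24.6 × 0.8165 = 3.968 mg/L.
Minimum DO = C_s − D_c = 10.5 − 3.968 = 6.532 mg/L.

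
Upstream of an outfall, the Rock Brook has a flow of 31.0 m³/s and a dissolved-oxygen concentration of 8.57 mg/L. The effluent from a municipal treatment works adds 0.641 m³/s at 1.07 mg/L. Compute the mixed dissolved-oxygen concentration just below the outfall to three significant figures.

8.42 mg/L

Flow-weighted mixing: C = (Q_r C_r + Q_w C_w)/(Q_r + Q_w)
= (31.0×8.57 + 0.641×1.07)/(31.0 + 0.641) = 266.4/31.64 = 8.418 mg/L.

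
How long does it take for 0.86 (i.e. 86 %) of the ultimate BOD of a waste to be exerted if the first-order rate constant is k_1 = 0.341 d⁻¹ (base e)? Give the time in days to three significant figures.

y/L₀ = 1 − e^(−k_1 t) = 0.86 ⇒ e^(−k_1 t) = 0.140
t = −ln(0.140) / 0.341 = 1.966 / 0.341 = 5.766 d.

t ≈ 5.77 d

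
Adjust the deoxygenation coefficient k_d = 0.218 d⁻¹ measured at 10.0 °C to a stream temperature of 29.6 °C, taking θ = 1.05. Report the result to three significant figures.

k_d(T₂) = k_d(T₁) · θ^(T₂−T₁) = 0.218 × 1.05^(29.6−10.0)
= 0.218 × 1.05^19.6 = 0.218 × 2.602 = 0.5672 d⁻¹.

k_d ≈ 0.567 d⁻¹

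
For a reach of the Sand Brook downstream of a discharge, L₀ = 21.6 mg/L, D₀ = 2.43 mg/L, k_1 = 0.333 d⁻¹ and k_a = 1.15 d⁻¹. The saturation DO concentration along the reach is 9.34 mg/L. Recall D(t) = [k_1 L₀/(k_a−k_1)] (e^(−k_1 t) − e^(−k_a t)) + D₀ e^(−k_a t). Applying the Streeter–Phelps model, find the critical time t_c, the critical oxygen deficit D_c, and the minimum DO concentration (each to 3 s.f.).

t_c ≈ 1.12 d; D_c ≈ 4.31 mg/L; min DO ≈ 5.03 mg/L

With k_a/k_1 = 3.453 and 1 − D₀(k_a−k_1)/(k_1 L₀) = 0.7240,
t_c = ln(3.453 × 0.7240) / (1.15 − 0.333) = ln(2.500) / 0.8170 = 0.9164/0.8170 = 1.122 d.
D_c = (k_1/k_a) L₀ e^(−k_1 t_c) = (0.333/1.15) × 21.6 × e^(−0.333×1.122) = 0.2896 × 21.6 × 0.6883 = 4.305 mg/L.
Minimum DO = C_s − D_c = 9.34 − 4.305 = 5.035 mg/L.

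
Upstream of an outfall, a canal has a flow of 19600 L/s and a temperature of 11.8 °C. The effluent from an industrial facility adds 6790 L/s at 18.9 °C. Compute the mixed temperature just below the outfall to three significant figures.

Flow-weighted mixing: C = (Q_r C_r + Q_w C_w)/(Q_r + Q_w)
= (19600×11.8 + 6790×18.9)/(19600 + 6790) = 359600/26390 = 13.63 °C.

13.6 °C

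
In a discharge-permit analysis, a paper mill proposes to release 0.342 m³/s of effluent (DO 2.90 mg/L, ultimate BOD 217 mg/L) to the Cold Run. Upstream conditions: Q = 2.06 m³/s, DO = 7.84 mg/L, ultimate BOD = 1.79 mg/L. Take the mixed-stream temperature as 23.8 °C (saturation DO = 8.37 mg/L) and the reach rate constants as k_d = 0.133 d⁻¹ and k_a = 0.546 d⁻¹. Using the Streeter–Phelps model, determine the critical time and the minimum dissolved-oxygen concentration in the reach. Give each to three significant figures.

Mixed DO = (2.06×7.84 + 0.342×2.90)/(2.06+0.342) = 17.14/2.402 = 7.137 mg/L.
Mixed L₀ = (2.06×1.79 + 0.342×217)/(2.402) = 77.90/2.402 = 32.43 mg/L.
Initial deficit D₀ = C_s − DO₀ = 8.37 − 7.137 = 1.233 mg/L.
t_c = (1/0.4130) ln[(0.546/0.133)(1 − 1.233×0.4130/(0.133×32.43))] = 2.421 × ln(3.620) = 3.115 d.
D_c = (0.133/0.546) × 32.43 × e^(−0.133×3.115) = 0.2436 × 32.43 × 0.6608 = 5.220 mg/L.
Minimum DO = 8.37 − 5.220 = 3.150 mg/L.

t_c ≈ 3.12 d; minimum DO ≈ 3.15 mg/L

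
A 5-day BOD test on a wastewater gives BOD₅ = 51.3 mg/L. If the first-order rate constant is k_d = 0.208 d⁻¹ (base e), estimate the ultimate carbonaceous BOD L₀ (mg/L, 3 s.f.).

BOD₅ = L₀(1 − e^(−5k_d)) ⇒ L₀ = BOD₅ / (1 − e^(−5×0.208))
= 51.3 / (1 − 0.3535) = 51.3 / 0.6465 = 79.34 mg/L.

L₀ ≈ 79.3 mg/L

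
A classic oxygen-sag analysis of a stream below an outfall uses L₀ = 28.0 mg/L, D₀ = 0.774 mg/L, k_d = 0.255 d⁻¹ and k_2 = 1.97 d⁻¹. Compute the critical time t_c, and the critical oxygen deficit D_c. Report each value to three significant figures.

t_c = [1/(k_2−k_d)] ln[(k_2/k_d)(1 − D₀(k_2−k_d)/(k_d L₀))]
= [1/(1.97−0.255)] ln[(1.97/0.255)(1 − 0.774×1.715/(0.255×28.0))]
= (1/1.715) ln[7.725 × 0.8141] = 0.5831 × ln(6.289) = 0.5831 × 1.839 = 1.072 d.
L(t_c) = L₀ e^(−k_d t_c) = 28.0 × 0.7608 = 21.30 mg/L, and at the critical point k_2 D_c = k_d L, so D_c = (0.255/1.97) × 21.30 = 2.757 mg/L.

t_c ≈ 1.07 d; D_c ≈ 2.76 mg/L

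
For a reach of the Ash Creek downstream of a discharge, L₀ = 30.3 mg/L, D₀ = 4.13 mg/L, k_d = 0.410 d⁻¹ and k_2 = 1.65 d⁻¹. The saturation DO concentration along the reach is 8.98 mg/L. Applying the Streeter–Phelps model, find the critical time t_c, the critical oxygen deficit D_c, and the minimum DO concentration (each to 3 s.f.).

t_c ≈ 0.694 d; D_c ≈ 5.66 mg/L; min DO ≈ 3.32 mg/L

t_c = [1/(k_2−k_d)] ln[(k_2/k_d)(1 − D₀(k_2−k_d)/(k_d L₀))]
= [1/(1.65−0.410)] ln[(1.65/0.410)(1 − 4.13×1.240/(0.410×30.3))]
= (1/1.240) ln[4.024 × 0.5878] = 0.8065 × ln(2.365) = 0.8065 × 0.8609 = 0.6943 d.
D_c = (k_d/k_2) L₀ e^(−k_d t_c) = (0.410/1.65) × 30.3 × e^(−0.410×0.6943) = 0.2485 × 30.3 × 0.7523 = 5.664 mg/L.
Minimum DO = C_s − D_c = 8.98 − 5.664 = 3.316 mg/L.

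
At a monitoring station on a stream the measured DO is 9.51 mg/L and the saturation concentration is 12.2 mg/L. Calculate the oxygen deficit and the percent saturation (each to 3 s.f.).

D = C_s − C = 12.2 − 9.51 = 2.69 mg/L.
% saturation = 9.51/12.2 × 100 = 78.0 %.

D ≈ 2.69 mg/L; 78.0 % saturation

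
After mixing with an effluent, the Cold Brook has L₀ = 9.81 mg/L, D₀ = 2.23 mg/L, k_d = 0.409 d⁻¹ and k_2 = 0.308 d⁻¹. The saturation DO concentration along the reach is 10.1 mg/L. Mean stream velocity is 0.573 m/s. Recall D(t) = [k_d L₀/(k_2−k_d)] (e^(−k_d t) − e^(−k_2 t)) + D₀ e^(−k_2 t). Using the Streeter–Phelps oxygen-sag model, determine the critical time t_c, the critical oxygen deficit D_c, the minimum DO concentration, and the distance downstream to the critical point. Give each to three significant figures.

With k_2/k_d = 0.7531 and 1 − D₀(k_2−k_d)/(k_d L₀) = 1.056,
t_c = ln(0.7531 × 1.056) / (0.308 − 0.409) = ln(0.7953) / -0.1010 = -0.2290/-0.1010 = 2.267 d.
D_c = (k_d/k_2) L₀ e^(−k_d t_c) = (0.409/0.308) × 9.81 × e^(−0.409×2.267) = 1.328 × 9.81 × 0.3956 = 5.154 mg/L.
Minimum DO = C_s − D_c = 10.1 − 5.154 = 4.946 mg/L.
x_c = v t_c = 0.573 m/s × 2.267 d × 86400 s/d = 112200 m ≈ 112 km.

t_c ≈ 2.27 d; D_c ≈ 5.15 mg/L; min DO ≈ 4.95 mg/L; x_c ≈ 112 km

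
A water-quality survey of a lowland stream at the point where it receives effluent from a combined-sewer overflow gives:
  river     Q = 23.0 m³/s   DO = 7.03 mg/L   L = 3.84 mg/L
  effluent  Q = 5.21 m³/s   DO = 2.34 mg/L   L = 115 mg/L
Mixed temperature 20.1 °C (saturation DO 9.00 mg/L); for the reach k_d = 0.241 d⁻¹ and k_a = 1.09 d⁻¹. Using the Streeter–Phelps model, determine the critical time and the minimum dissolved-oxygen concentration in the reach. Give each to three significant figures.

t_c ≈ 1.16 d; minimum DO ≈ 4.92 mg/L

Mixed DO = (23.0×7.03 + 5.21×2.34)/(23.0+5.21) = 173.9/28.21 = 6.164 mg/L.
Mixed L₀ = (23.0×3.84 + 5.21×115)/(28.21) = 687.5/28.21 = 24.37 mg/L.
Initial deficit D₀ = C_s − DO₀ = 9.00 − 6.164 = 2.836 mg/L.
t_c = (1/0.8490) ln[(1.09/0.241)(1 − 2.836×0.8490/(0.241×24.37))] = 1.178 × ln(2.669) = 1.156 d.
D_c = (0.241/1.09) × 24.37 × e^(−0.241×1.156) = 0.2211 × 24.37 × 0.7568 = 4.078 mg/L.
Minimum DO = 9.00 − 4.078 = 4.922 mg/L.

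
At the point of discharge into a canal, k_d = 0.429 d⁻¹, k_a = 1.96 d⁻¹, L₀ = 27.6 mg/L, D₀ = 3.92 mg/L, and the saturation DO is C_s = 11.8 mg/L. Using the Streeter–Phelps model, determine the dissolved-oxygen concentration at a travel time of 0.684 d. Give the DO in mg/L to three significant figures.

k_d L₀/(k_a−k_d) = 0.429×27.6/(1.96−0.429) = 11.84/1.531 = 7.734 mg/L.
e^(−k_d t) = e^(−0.429×0.6840) = 0.7457; e^(−k_a t) = e^(−1.96×0.6840) = 0.2617.
D = 7.734 × (0.7457 − 0.2617) + 3.92 × 0.2617 = 3.743 + 1.026 = 4.769 mg/L.
DO = C_s − D = 11.8 − 4.769 = 7.031 mg/L.

DO ≈ 7.03 mg/L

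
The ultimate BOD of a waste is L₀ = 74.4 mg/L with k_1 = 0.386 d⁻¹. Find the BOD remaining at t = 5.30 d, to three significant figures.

L ≈ 9.62 mg/L

L_t = L₀ e^(−k_1 t) = 74.4 × e^(−0.386×5.30) = 74.4 × 0.1293 = 9.618 mg/L.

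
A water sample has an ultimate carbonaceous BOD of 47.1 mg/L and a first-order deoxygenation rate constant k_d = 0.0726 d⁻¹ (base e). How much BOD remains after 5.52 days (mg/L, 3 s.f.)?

L ≈ 31.5 mg/L

L_t = L₀ e^(−k_d t) = 47.1 × e^(−0.0726×5.52) = 47.1 × 0.6698 = 31.55 mg/L.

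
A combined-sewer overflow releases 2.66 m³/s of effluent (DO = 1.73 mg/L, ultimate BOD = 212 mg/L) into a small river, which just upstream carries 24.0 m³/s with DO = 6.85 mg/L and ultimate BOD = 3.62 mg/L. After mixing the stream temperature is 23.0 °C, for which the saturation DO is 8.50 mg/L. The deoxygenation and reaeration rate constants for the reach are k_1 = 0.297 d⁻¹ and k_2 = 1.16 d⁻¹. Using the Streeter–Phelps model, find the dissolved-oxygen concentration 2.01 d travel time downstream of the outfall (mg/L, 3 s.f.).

Mixed DO = (24.0×6.85 + 2.66×1.73)/(24.0+2.66) = 169.0/26.66 = 6.339 mg/L.
Mixed L₀ = (24.0×3.62 + 2.66×212)/(26.66) = 650.8/26.66 = 24.41 mg/L.
Initial deficit D₀ = C_s − DO₀ = 8.50 − 6.339 = 2.161 mg/L.
D(2.01) = [0.297×24.41/(1.16−0.297)](e^(−0.297×2.01) − e^(−1.16×2.01)) + 2.161 e^(−1.16×2.01)
= 8.401 × (0.5505 − 0.09714) + 2.161 × 0.09714 = 4.018 mg/L.
DO = 8.50 − 4.018 = 4.482 mg/L.

DO ≈ 4.48 mg/L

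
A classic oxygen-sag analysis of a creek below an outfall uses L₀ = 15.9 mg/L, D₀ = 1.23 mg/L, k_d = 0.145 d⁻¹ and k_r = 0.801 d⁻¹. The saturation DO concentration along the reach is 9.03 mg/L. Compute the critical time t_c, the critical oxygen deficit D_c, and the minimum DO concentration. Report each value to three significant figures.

t_c ≈ 1.95 d; D_c ≈ 2.17 mg/L; min DO ≈ 6.86 mg/L

With k_r/k_d = 5.524 and 1 − D₀(k_r−k_d)/(k_d L₀) = 0.6500,
t_c = ln(5.524 × 0.6500) / (0.801 − 0.145) = ln(3.591) / 0.6560 = 1.278/0.6560 = 1.949 d.
D_c = (k_d/k_r) L₀ e^(−k_d t_c) = (0.145/0.801) × 15.9 × e^(−0.145×1.949) = 0.1810 × 15.9 × 0.7538 = 2.170 mg/L.
Minimum DO = C_s − D_c = 9.03 − 2.170 = 6.860 mg/L.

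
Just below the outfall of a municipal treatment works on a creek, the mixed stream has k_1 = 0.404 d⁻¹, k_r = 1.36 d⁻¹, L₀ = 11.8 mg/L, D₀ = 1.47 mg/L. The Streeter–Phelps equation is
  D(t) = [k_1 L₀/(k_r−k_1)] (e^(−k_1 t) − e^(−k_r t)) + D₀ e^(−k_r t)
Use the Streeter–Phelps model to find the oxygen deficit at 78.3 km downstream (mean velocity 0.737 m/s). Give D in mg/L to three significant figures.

Travel time t = x/v = 78.3 km / (0.737 m/s) = 78300 m / 0.737 m/s = 106200 s = 1.230 d.
k_1 L₀/(k_r−k_1) = 0.404×11.8/(1.36−0.404) = 4.767/0.9560 = 4.987 mg/L.
e^(−k_1 t) = e^(−0.404×1.230) = 0.6085; e^(−k_r t) = e^(−1.36×1.230) = 0.1878.
D = 4.987 × (0.6085 − 0.1878) + 1.47 × 0.1878 = 2.098 + 0.2761 = 2.374 mg/L.

D ≈ 2.37 mg/L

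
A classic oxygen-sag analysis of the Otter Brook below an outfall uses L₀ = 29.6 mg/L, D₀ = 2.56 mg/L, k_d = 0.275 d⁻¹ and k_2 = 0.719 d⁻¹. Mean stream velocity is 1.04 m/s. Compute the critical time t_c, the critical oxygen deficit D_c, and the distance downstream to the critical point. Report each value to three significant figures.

t_c ≈ 1.83 d; D_c ≈ 6.85 mg/L; x_c ≈ 164 km

With k_2/k_d = 2.615 and 1 − D₀(k_2−k_d)/(k_d L₀) = 0.8604,
t_c = ln(2.615 × 0.8604) / (0.719 − 0.275) = ln(2.249) / 0.4440 = 0.8107/0.4440 = 1.826 d.
D_c = (k_d/k_2) L₀ e^(−k_d t_c) = (0.275/0.719) × 29.6 × e^(−0.275×1.826) = 0.3825 × 29.6 × 0.6052 = 6.852 mg/L.
x_c = v t_c = 1.04 m/s × 1.826 d × 86400 s/d = 164100 m ≈ 164 km.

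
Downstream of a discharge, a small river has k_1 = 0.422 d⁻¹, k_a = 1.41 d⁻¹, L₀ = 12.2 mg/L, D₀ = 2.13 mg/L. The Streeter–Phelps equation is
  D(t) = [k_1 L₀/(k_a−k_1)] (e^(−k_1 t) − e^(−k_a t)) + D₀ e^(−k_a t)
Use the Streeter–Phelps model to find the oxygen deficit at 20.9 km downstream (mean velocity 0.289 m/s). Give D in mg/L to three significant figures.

D ≈ 2.71 mg/L

Travel time t = x/v = 20.9 km / (0.289 m/s) = 20900 m / 0.289 m/s = 72320 s = 0.8370 d.
k_1 L₀/(k_a−k_1) = 0.422×12.2/(1.41−0.422) = 5.148/0.9880 = 5.211 mg/L.
e^(−k_1 t) = e^(−0.422×0.8370) = 0.7024; e^(−k_a t) = e^(−1.41×0.8370) = 0.3072.
D = 5.211 × (0.7024 − 0.3072) + 2.13 × 0.3072 = 2.059 + 0.6544 = 2.714 mg/L.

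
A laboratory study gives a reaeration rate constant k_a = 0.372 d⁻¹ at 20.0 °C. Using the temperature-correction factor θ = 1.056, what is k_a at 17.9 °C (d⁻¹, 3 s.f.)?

k_a(T₂) = k_a(T₁) · θ^(T₂−T₁) = 0.372 × 1.056^(17.9−20.0)
= 0.372 × 1.056^-2.10 = 0.372 × 0.8919 = 0.3318 d⁻¹.

k_a ≈ 0.332 d⁻¹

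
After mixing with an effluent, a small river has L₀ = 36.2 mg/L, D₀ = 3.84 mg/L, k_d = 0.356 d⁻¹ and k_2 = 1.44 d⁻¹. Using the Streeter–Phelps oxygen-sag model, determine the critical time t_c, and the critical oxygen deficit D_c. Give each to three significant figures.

t_c ≈ 0.929 d; D_c ≈ 6.43 mg/L

t_c = [1/(k_2−k_d)] ln[(k_2/k_d)(1 − D₀(k_2−k_d)/(k_d L₀))]
= [1/(1.44−0.356)] ln[(1.44/0.356)(1 − 3.84×1.084/(0.356×36.2))]
= (1/1.084) ln[4.045 × 0.6770] = 0.9225 × ln(2.738) = 0.9225 × 1.007 = 0.9293 d.
D_c = (k_d/k_2) L₀ e^(−k_d t_c) = (0.356/1.44) × 36.2 × e^(−0.356×0.9293) = 0.2472 × 36.2 × 0.7183 = 6.429 mg/L.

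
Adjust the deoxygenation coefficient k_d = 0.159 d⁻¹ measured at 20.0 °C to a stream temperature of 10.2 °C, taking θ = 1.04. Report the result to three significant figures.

k_d ≈ 0.108 d⁻¹

k_d(T₂) = k_d(T₁) · θ^(T₂−T₁) = 0.159 × 1.04^(10.2−20.0)
= 0.159 × 1.04^-9.80 = 0.159 × 0.6809 = 0.1083 d⁻¹.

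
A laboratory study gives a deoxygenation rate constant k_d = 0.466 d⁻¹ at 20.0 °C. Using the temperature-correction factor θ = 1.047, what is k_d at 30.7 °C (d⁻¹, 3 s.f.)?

k_d(T₂) = k_d(T₁) · θ^(T₂−T₁) = 0.466 × 1.047^(30.7−20.0)
= 0.466 × 1.047^10.7 = 0.466 × 1.635 = 0.7618 d⁻¹.

k_d ≈ 0.762 d⁻¹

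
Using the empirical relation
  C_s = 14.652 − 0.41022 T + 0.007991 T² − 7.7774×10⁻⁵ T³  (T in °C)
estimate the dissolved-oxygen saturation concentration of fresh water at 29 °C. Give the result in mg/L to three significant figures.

C_s = 14.652 − 0.41022×29 + 0.007991×29² − 7.7774×10⁻⁵×29³ = 7.579 mg/L.

C_s ≈ 7.58 mg/L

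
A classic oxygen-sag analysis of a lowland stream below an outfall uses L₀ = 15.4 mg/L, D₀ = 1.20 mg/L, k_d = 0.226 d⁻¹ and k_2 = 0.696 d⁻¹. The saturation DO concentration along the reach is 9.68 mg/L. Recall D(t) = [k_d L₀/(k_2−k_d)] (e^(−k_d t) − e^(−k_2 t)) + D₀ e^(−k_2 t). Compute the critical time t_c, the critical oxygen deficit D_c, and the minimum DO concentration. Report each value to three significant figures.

At the critical point dD/dt = 0, so k_d L₀ e^(−k_d t) = k_2 D. Substituting D(t) from the Streeter–Phelps equation and solving for t gives
t_c = ln[(k_2/k_d)(1 − D₀(k_2−k_d)/(k_d L₀))] / (k_2−k_d).
Here k_2−k_d = 0.4700 d⁻¹ and 1 − D₀(k_2−k_d)/(k_d L₀) = 1 − 1.20×0.4700/(0.226×15.4) = 0.8379, so
t_c = ln(3.080 × 0.8379) / 0.4700 = 0.9480 / 0.4700 = 2.017 d.
L(t_c) = L₀ e^(−k_d t_c) = 15.4 × 0.6339 = 9.762 mg/L, and at the critical point k_2 D_c = k_d L, so D_c = (0.226/0.696) × 9.762 = 3.170 mg/L.
Minimum DO = C_s − D_c = 9.68 − 3.170 = 6.510 mg/L.

t_c ≈ 2.02 d; D_c ≈ 3.17 mg/L; min DO ≈ 6.51 mg/L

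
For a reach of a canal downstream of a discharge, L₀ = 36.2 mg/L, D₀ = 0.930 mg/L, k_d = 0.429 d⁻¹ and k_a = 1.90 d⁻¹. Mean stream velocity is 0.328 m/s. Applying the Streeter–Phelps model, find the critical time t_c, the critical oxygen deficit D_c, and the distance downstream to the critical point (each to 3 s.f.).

t_c ≈ 0.949 d; D_c ≈ 5.44 mg/L; x_c ≈ 26.9 km

At the critical point dD/dt = 0, so k_d L₀ e^(−k_d t) = k_a D. Substituting D(t) from the Streeter–Phelps equation and solving for t gives
t_c = ln[(k_a/k_d)(1 − D₀(k_a−k_d)/(k_d L₀))] / (k_a−k_d).
Here k_a−k_d = 1.471 d⁻¹ and 1 − D₀(k_a−k_d)/(k_d L₀) = 1 − 0.930×1.471/(0.429×36.2) = 0.9119, so
t_c = ln(4.429 × 0.9119) / 1.471 = 1.396 / 1.471 = 0.9490 d.
L(t_c) = L₀ e^(−k_d t_c) = 36.2 × 0.6656 = 24.09 mg/L, and at the critical point k_a D_c = k_d L, so D_c = (0.429/1.90) × 24.09 = 5.440 mg/L.
x_c = v t_c = 0.328 m/s × 0.9490 d × 86400 s/d = 26890 m ≈ 26.9 km.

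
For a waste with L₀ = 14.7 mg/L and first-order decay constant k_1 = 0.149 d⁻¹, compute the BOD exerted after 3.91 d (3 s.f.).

y ≈ 6.49 mg/L

y_t = L₀(1 − e^(−k_1 t)) = 14.7 × (1 − e^(−0.149×3.91))
= 14.7 × (1 − 0.5585) = 14.7 × 0.4415 = 6.491 mg/L.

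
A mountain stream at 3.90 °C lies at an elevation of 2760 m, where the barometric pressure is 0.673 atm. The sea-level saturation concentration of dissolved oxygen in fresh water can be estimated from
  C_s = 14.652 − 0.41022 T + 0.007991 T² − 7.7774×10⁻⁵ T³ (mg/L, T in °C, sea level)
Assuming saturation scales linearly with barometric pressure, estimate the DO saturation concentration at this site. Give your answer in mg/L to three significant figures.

C_s ≈ 8.86 mg/L

At sea level: C_s = 14.652 − 0.41022×3.90 + 0.007991×3.90² − 7.7774×10⁻⁵×3.90³ = 13.17 mg/L.
Pressure correction: C_s' = 13.17 × 0.673 = 8.863 mg/L.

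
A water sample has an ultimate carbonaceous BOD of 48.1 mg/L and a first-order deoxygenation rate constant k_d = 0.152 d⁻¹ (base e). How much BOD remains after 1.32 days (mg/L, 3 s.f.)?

L_t = L₀ e^(−k_d t) = 48.1 × e^(−0.152×1.32) = 48.1 × 0.8182 = 39.36 mg/L.

L ≈ 39.4 mg/L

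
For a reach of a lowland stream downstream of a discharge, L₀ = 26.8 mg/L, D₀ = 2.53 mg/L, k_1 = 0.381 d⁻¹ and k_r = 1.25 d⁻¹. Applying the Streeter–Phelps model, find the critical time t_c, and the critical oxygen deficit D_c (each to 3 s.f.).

t_c = [1/(k_r−k_1)] ln[(k_r/k_1)(1 − D₀(k_r−k_1)/(k_1 L₀))]
= [1/(1.25−0.381)] ln[(1.25/0.381)(1 − 2.53×0.8690/(0.381×26.8))]
= (1/0.8690) ln[3.281 × 0.7847] = 1.151 × ln(2.574) = 1.151 × 0.9456 = 1.088 d.
L(t_c) = L₀ e^(−k_1 t_c) = 26.8 × 0.6606 = 17.70 mg/L, and at the critical point k_r D_c = k_1 L, so D_c = (0.381/1.25) × 17.70 = 5.396 mg/L.

t_c ≈ 1.09 d; D_c ≈ 5.40 mg/L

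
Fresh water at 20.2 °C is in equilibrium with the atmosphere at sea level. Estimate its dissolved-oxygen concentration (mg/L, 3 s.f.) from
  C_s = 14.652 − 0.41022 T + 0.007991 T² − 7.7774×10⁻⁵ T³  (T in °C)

C_s ≈ 8.99 mg/L

C_s = 14.652 − 0.41022×20.2 + 0.007991×20.2² − 7.7774×10⁻⁵×20.2³ = 8.985 mg/L.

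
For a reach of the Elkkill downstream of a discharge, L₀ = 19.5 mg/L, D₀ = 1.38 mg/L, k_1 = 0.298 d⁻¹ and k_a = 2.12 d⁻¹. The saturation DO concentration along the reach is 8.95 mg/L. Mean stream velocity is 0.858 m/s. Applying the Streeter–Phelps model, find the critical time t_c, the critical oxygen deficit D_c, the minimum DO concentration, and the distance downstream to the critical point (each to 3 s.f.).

t_c = [1/(k_a−k_1)] ln[(k_a/k_1)(1 − D₀(k_a−k_1)/(k_1 L₀))]
= [1/(2.12−0.298)] ln[(2.12/0.298)(1 − 1.38×1.822/(0.298×19.5))]
= (1/1.822) ln[7.114 × 0.5673] = 0.5488 × ln(4.036) = 0.5488 × 1.395 = 0.7658 d.
L(t_c) = L₀ e^(−k_1 t_c) = 19.5 × 0.7960 = 15.52 mg/L, and at the critical point k_a D_c = k_1 L, so D_c = (0.298/2.12) × 15.52 = 2.182 mg/L.
Minimum DO = C_s − D_c = 8.95 − 2.182 = 6.768 mg/L.
x_c = v t_c = 0.858 m/s × 0.7658 d × 86400 s/d = 56770 m ≈ 56.8 km.

t_c ≈ 0.766 d; D_c ≈ 2.18 mg/L; min DO ≈ 6.77 mg/L; x_c ≈ 56.8 km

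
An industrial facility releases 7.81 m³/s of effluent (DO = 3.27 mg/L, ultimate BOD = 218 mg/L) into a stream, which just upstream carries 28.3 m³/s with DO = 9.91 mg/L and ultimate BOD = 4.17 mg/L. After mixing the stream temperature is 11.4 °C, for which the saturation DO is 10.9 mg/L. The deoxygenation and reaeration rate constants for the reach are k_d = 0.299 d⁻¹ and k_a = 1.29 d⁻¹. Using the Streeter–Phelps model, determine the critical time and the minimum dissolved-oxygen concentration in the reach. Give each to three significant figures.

Mixed DO = (28.3×9.91 + 7.81×3.27)/(28.3+7.81) = 306.0/36.11 = 8.474 mg/L.
Mixed L₀ = (28.3×4.17 + 7.81×218)/(36.11) = 1821/36.11 = 50.42 mg/L.
Initial deficit D₀ = C_s − DO₀ = 10.9 − 8.474 = 2.426 mg/L.
t_c = (1/0.9910) ln[(1.29/0.299)(1 − 2.426×0.9910/(0.299×50.42))] = 1.009 × ln(3.626) = 1.300 d.
D_c = (0.299/1.29) × 50.42 × e^(−0.299×1.300) = 0.2318 × 50.42 × 0.6780 = 7.923 mg/L.
Minimum DO = 10.9 − 7.923 = 2.977 mg/L.

t_c ≈ 1.30 d; minimum DO ≈ 2.98 mg/L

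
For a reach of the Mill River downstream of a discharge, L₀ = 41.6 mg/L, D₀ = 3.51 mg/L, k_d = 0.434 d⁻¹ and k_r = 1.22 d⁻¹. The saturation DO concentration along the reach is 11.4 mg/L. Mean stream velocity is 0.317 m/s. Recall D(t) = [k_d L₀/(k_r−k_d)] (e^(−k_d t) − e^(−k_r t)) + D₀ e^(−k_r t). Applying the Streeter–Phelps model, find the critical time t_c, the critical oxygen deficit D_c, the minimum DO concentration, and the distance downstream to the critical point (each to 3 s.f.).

t_c ≈ 1.10 d; D_c ≈ 9.17 mg/L; min DO ≈ 2.23 mg/L; x_c ≈ 30.2 km

At the critical point dD/dt = 0, so k_d L₀ e^(−k_d t) = k_r D. Substituting D(t) from the Streeter–Phelps equation and solving for t gives
t_c = ln[(k_r/k_d)(1 − D₀(k_r−k_d)/(k_d L₀))] / (k_r−k_d).
Here k_r−k_d = 0.7860 d⁻¹ and 1 − D₀(k_r−k_d)/(k_d L₀) = 1 − 3.51×0.7860/(0.434×41.6) = 0.8472, so
t_c = ln(2.811 × 0.8472) / 0.7860 = 0.8677 / 0.7860 = 1.104 d.
L(t_c) = L₀ e^(−k_d t_c) = 41.6 × 0.6193 = 25.76 mg/L, and at the critical point k_r D_c = k_d L, so D_c = (0.434/1.22) × 25.76 = 9.165 mg/L.
Minimum DO = C_s − D_c = 11.4 − 9.165 = 2.235 mg/L.
x_c = v t_c = 0.317 m/s × 1.104 d × 86400 s/d = 30240 m ≈ 30.2 km.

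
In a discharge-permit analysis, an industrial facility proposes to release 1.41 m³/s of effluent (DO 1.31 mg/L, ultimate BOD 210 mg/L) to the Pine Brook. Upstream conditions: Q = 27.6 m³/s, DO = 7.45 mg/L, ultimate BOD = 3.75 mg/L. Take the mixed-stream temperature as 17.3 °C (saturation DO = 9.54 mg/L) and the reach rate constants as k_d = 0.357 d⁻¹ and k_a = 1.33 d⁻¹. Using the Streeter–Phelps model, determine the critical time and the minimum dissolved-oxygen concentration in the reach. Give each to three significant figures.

t_c ≈ 0.694 d; minimum DO ≈ 6.65 mg/L

Mixed DO = (27.6×7.45 + 1.41×1.31)/(27.6+1.41) = 207.5/29.01 = 7.152 mg/L.
Mixed L₀ = (27.6×3.75 + 1.41×210)/(29.01) = 399.6/29.01 = 13.77 mg/L.
Initial deficit D₀ = C_s − DO₀ = 9.54 − 7.152 = 2.388 mg/L.
t_c = (1/0.9730) ln[(1.33/0.357)(1 − 2.388×0.9730/(0.357×13.77))] = 1.028 × ln(1.965) = 0.6942 d.
D_c = (0.357/1.33) × 13.77 × e^(−0.357×0.6942) = 0.2684 × 13.77 × 0.7805 = 2.886 mg/L.
Minimum DO = 9.54 − 2.886 = 6.654 mg/L.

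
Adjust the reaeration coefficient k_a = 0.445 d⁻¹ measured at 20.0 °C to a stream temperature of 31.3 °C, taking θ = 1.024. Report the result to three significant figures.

k_a(T₂) = k_a(T₁) · θ^(T₂−T₁) = 0.445 × 1.024^(31.3−20.0)
= 0.445 × 1.024^11.3 = 0.445 × 1.307 = 0.5818 d⁻¹.

k_a ≈ 0.582 d⁻¹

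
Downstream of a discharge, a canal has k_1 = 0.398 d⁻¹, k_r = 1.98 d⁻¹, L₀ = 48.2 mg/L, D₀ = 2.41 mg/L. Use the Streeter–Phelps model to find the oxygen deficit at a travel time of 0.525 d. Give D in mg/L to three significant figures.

D ≈ 6.40 mg/L

k_1 L₀/(k_r−k_1) = 0.398×48.2/(1.98−0.398) = 19.18/1.582 = 12.13 mg/L.
e^(−k_1 t) = e^(−0.398×0.5250) = 0.8114; e^(−k_r t) = e^(−1.98×0.5250) = 0.3536.
D = 12.13 × (0.8114 − 0.3536) + 2.41 × 0.3536 = 5.551 + 0.8523 = 6.404 mg/L.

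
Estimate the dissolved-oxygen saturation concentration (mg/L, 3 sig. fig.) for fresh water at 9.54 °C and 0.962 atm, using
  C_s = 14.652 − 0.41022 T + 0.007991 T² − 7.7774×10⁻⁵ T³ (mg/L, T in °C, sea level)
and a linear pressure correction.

At sea level: C_s = 14.652 − 0.41022×9.54 + 0.007991×9.54² − 7.7774×10⁻⁵×9.54³ = 11.40 mg/L.
Pressure correction: C_s' = 11.40 × 0.962 = 10.97 mg/L.

C_s ≈ 11.0 mg/L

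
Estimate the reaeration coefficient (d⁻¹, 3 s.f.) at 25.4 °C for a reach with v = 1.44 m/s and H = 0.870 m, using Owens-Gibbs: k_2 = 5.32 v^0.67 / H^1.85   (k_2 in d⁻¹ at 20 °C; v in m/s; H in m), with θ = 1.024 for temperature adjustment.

k_2 ≈ 9.99 d⁻¹

k_2(20) = 5.32 × 1.44^0.67 / 0.870^1.85 = 5.32 × 1.277 / 0.7729 = 8.788 d⁻¹.
k_2(25.4) = 8.788 × 1.024^(25.4−20) = 8.788 × 1.137 = 9.989 d⁻¹.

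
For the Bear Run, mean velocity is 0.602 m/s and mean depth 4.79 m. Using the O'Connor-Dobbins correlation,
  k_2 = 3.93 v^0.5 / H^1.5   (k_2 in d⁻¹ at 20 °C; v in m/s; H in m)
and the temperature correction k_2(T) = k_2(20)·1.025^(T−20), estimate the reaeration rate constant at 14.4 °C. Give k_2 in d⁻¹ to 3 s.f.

k_2(20) = 3.93 × 0.602^0.5 / 4.79^1.5 = 3.93 × 0.7759 / 10.48 = 0.2909 d⁻¹.
k_2(14.4) = 0.2909 × 1.025^(14.4−20) = 0.2909 × 0.8709 = 0.2533 d⁻¹.

k_2 ≈ 0.253 d⁻¹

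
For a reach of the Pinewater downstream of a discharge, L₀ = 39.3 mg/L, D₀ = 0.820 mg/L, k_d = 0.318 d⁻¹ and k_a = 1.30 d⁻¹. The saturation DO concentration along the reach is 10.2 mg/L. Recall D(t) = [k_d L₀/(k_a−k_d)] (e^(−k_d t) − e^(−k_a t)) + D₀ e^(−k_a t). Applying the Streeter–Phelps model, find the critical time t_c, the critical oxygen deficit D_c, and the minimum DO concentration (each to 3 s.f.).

At the critical point dD/dt = 0, so k_d L₀ e^(−k_d t) = k_a D. Substituting D(t) from the Streeter–Phelps equation and solving for t gives
t_c = ln[(k_a/k_d)(1 − D₀(k_a−k_d)/(k_d L₀))] / (k_a−k_d).
Here k_a−k_d = 0.9820 d⁻¹ and 1 − D₀(k_a−k_d)/(k_d L₀) = 1 − 0.820×0.9820/(0.318×39.3) = 0.9356, so
t_c = ln(4.088 × 0.9356) / 0.9820 = 1.341 / 0.9820 = 1.366 d.
L(t_c) = L₀ e^(−k_d t_c) = 39.3 × 0.6476 = 25.45 mg/L, and at the critical point k_a D_c = k_d L, so D_c = (0.318/1.30) × 25.45 = 6.226 mg/L.
Minimum DO = C_s − D_c = 10.2 − 6.226 = 3.974 mg/L.

t_c ≈ 1.37 d; D_c ≈ 6.23 mg/L; min DO ≈ 3.97 mg/L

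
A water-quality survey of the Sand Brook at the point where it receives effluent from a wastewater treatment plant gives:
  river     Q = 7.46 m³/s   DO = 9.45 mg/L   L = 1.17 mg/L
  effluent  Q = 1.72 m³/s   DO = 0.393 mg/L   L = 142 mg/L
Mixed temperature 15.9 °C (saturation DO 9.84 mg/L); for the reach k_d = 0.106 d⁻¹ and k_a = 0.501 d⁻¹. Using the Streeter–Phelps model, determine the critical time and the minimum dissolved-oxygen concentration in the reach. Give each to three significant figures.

Mixed DO = (7.46×9.45 + 1.72×0.393)/(7.46+1.72) = 71.17/9.180 = 7.753 mg/L.
Mixed L₀ = (7.46×1.17 + 1.72×142)/(9.180) = 253.0/9.180 = 27.56 mg/L.
Initial deficit D₀ = C_s − DO₀ = 9.84 − 7.753 = 2.087 mg/L.
t_c = (1/0.3950) ln[(0.501/0.106)(1 − 2.087×0.3950/(0.106×27.56))] = 2.532 × ln(3.393) = 3.093 d.
D_c = (0.106/0.501) × 27.56 × e^(−0.106×3.093) = 0.2116 × 27.56 × 0.7205 = 4.201 mg/L.
Minimum DO = 9.84 − 4.201 = 5.639 mg/L.

t_c ≈ 3.09 d; minimum DO ≈ 5.64 mg/L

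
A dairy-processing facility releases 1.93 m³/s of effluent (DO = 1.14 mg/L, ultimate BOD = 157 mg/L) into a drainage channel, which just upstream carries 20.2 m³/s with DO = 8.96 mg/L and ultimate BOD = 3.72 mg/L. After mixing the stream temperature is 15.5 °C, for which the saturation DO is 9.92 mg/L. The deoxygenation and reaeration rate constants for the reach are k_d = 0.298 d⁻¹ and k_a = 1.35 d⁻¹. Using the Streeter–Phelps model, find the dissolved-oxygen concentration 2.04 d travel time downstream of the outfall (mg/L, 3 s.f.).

DO ≈ 7.49 mg/L

Mixed DO = (20.2×8.96 + 1.93×1.14)/(20.2+1.93) = 183.2/22.13 = 8.278 mg/L.
Mixed L₀ = (20.2×3.72 + 1.93×157)/(22.13) = 378.2/22.13 = 17.09 mg/L.
Initial deficit D₀ = C_s − DO₀ = 9.92 − 8.278 = 1.642 mg/L.
D(2.04) = [0.298×17.09/(1.35−0.298)](e^(−0.298×2.04) − e^(−1.35×2.04)) + 1.642 e^(−1.35×2.04)
= 4.840 × (0.5445 − 0.06367) + 1.642 × 0.06367 = 2.432 mg/L.
DO = 9.92 − 2.432 = 7.488 mg/L.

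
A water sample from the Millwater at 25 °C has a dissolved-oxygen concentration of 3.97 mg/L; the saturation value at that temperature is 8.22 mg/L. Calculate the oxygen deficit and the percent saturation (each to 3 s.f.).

D ≈ 4.25 mg/L; 48.3 % saturation

D = C_s − C = 8.22 − 3.97 = 4.25 mg/L.
% saturation = 3.97/8.22 × 100 = 48.3 %.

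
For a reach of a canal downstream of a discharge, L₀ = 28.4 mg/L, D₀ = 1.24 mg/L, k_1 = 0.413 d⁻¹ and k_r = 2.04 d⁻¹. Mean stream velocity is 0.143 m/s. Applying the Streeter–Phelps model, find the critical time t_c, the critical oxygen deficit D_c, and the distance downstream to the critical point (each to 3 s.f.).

t_c ≈ 0.866 d; D_c ≈ 4.02 mg/L; x_c ≈ 10.7 km

At the critical point dD/dt = 0, so k_1 L₀ e^(−k_1 t) = k_r D. Substituting D(t) from the Streeter–Phelps equation and solving for t gives
t_c = ln[(k_r/k_1)(1 − D₀(k_r−k_1)/(k_1 L₀))] / (k_r−k_1).
Here k_r−k_1 = 1.627 d⁻¹ and 1 − D₀(k_r−k_1)/(k_1 L₀) = 1 − 1.24×1.627/(0.413×28.4) = 0.8280, so
t_c = ln(4.939 × 0.8280) / 1.627 = 1.409 / 1.627 = 0.8657 d.
D_c = (k_1/k_r) L₀ e^(−k_1 t_c) = (0.413/2.04) × 28.4 × e^(−0.413×0.8657) = 0.2025 × 28.4 × 0.6994 = 4.021 mg/L.
x_c = v t_c = 0.143 m/s × 0.8657 d × 86400 s/d = 10700 m ≈ 10.7 km.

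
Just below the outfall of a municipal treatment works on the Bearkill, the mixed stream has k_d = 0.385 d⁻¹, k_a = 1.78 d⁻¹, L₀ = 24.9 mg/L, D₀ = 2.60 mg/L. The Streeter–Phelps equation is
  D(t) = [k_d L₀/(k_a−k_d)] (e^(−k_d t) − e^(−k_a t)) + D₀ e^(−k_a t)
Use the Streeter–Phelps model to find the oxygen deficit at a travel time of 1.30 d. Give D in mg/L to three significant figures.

k_d L₀/(k_a−k_d) = 0.385×24.9/(1.78−0.385) = 9.586/1.395 = 6.872 mg/L.
e^(−k_d t) = e^(−0.385×1.300) = 0.6062; e^(−k_a t) = e^(−1.78×1.300) = 0.09886.
D = 6.872 × (0.6062 − 0.09886) + 2.60 × 0.09886 = 3.487 + 0.2570 = 3.744 mg/L.

D ≈ 3.74 mg/L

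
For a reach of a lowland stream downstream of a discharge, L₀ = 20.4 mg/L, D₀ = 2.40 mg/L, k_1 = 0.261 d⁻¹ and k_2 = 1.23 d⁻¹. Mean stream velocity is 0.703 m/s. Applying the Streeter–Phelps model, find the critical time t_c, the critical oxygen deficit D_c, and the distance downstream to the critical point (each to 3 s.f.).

t_c ≈ 1.01 d; D_c ≈ 3.33 mg/L; x_c ≈ 61.2 km

t_c = [1/(k_2−k_1)] ln[(k_2/k_1)(1 − D₀(k_2−k_1)/(k_1 L₀))]
= [1/(1.23−0.261)] ln[(1.23/0.261)(1 − 2.40×0.9690/(0.261×20.4))]
= (1/0.9690) ln[4.713 × 0.5632] = 1.032 × ln(2.654) = 1.032 × 0.9762 = 1.007 d.
L(t_c) = L₀ e^(−k_1 t_c) = 20.4 × 0.7688 = 15.68 mg/L, and at the critical point k_2 D_c = k_1 L, so D_c = (0.261/1.23) × 15.68 = 3.328 mg/L.
x_c = v t_c = 0.703 m/s × 1.007 d × 86400 s/d = 61190 m ≈ 61.2 km.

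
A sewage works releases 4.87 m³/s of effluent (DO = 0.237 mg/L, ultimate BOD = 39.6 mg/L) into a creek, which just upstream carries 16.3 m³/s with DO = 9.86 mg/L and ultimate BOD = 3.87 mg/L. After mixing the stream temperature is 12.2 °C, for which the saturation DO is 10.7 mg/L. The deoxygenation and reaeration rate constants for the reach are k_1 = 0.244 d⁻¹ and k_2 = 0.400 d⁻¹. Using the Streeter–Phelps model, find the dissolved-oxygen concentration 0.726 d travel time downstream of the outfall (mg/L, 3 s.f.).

Mixed DO = (16.3×9.86 + 4.87×0.237)/(16.3+4.87) = 161.9/21.17 = 7.646 mg/L.
Mixed L₀ = (16.3×3.87 + 4.87×39.6)/(21.17) = 255.9/21.17 = 12.09 mg/L.
Initial deficit D₀ = C_s − DO₀ = 10.7 − 7.646 = 3.054 mg/L.
D(0.726) = [0.244×12.09/(0.400−0.244)](e^(−0.244×0.726) − e^(−0.400×0.726)) + 3.054 e^(−0.400×0.726)
= 18.91 × (0.8377 − 0.7480) + 3.054 × 0.7480 = 3.980 mg/L.
DO = 10.7 − 3.980 = 6.720 mg/L.

DO ≈ 6.72 mg/L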